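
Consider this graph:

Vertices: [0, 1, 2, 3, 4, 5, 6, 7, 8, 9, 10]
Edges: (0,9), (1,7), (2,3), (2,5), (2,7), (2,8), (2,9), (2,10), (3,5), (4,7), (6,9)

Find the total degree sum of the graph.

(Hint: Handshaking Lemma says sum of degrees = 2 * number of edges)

Count edges: 11 edges.
By Handshaking Lemma: sum of degrees = 2 * 11 = 22.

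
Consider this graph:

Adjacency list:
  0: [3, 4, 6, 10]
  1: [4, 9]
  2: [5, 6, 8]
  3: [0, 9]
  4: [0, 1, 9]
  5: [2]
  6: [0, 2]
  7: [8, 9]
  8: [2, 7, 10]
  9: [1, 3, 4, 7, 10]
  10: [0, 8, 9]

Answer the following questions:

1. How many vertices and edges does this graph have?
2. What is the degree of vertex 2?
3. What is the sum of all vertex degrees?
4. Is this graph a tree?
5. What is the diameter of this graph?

Count: 11 vertices, 15 edges.
Vertex 2 has neighbors [5, 6, 8], degree = 3.
Handshaking lemma: 2 * 15 = 30.
A tree on 11 vertices has 10 edges. This graph has 15 edges (5 extra). Not a tree.
Diameter (longest shortest path) = 5.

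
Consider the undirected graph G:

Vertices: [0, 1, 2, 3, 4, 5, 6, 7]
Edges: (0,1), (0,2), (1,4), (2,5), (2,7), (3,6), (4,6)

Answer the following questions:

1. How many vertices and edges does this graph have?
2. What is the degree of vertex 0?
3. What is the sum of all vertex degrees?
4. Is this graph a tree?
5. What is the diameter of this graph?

Count: 8 vertices, 7 edges.
Vertex 0 has neighbors [1, 2], degree = 2.
Handshaking lemma: 2 * 7 = 14.
A graph is a tree iff it is connected and has exactly n-1 edges. This graph is connected (all 8 vertices in one component) and has 8-1 = 7 edges. It is a tree.
Diameter (longest shortest path) = 6.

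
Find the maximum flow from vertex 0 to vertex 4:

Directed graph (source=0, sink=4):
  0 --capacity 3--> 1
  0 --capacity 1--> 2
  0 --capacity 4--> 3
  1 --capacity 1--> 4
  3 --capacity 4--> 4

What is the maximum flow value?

Computing max flow:
  Flow on (0->1): 1/3
  Flow on (0->3): 4/4
  Flow on (1->4): 1/1
  Flow on (3->4): 4/4
Maximum flow = 5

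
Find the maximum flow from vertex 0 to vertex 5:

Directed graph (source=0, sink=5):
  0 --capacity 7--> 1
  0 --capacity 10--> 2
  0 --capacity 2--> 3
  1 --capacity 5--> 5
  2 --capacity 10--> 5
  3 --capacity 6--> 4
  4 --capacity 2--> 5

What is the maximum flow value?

Computing max flow:
  Flow on (0->1): 5/7
  Flow on (0->2): 10/10
  Flow on (0->3): 2/2
  Flow on (1->5): 5/5
  Flow on (2->5): 10/10
  Flow on (3->4): 2/6
  Flow on (4->5): 2/2
Maximum flow = 17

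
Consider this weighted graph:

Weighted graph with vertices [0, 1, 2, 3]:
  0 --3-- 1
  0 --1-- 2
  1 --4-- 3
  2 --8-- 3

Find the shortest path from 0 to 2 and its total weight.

Using Dijkstra's algorithm from vertex 0:
Shortest path: 0 -> 2
Total weight: 1 = 1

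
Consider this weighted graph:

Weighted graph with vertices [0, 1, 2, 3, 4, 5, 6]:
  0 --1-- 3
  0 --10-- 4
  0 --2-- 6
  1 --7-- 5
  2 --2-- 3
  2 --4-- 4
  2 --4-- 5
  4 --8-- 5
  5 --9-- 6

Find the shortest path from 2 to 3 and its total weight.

Using Dijkstra's algorithm from vertex 2:
Shortest path: 2 -> 3
Total weight: 2 = 2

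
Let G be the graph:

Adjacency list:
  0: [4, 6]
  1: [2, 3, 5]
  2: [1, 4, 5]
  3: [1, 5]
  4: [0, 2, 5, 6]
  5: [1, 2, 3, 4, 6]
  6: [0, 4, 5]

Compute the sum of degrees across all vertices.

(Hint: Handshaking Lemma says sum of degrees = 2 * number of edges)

Count edges: 11 edges.
By Handshaking Lemma: sum of degrees = 2 * 11 = 22.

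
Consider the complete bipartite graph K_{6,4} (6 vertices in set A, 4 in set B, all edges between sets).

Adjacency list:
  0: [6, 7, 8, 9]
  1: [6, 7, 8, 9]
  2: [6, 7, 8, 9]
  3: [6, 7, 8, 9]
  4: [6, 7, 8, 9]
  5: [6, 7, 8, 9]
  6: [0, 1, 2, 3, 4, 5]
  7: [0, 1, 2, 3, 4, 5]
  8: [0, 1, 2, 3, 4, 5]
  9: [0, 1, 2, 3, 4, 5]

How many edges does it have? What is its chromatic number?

K_{6,4} has 6 * 4 = 24 edges.
Bipartite graphs have chromatic number 2 (color each partition differently).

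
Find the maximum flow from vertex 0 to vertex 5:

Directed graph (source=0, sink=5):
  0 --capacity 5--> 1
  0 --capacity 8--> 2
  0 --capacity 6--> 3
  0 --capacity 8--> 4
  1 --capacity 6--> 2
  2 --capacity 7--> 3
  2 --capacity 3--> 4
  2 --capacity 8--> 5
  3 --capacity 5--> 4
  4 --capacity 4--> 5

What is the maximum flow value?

Computing max flow:
  Flow on (0->1): 5/5
  Flow on (0->2): 3/8
  Flow on (0->3): 4/6
  Flow on (1->2): 5/6
  Flow on (2->5): 8/8
  Flow on (3->4): 4/5
  Flow on (4->5): 4/4
Maximum flow = 12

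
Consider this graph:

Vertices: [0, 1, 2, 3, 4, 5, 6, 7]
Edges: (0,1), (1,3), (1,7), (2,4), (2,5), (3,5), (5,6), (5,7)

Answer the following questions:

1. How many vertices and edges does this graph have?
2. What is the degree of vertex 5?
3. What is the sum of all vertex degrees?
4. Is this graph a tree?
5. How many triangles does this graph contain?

Count: 8 vertices, 8 edges.
Vertex 5 has neighbors [2, 3, 6, 7], degree = 4.
Handshaking lemma: 2 * 8 = 16.
A tree on 8 vertices has 7 edges. This graph has 8 edges (1 extra). Not a tree.
Number of triangles = 0.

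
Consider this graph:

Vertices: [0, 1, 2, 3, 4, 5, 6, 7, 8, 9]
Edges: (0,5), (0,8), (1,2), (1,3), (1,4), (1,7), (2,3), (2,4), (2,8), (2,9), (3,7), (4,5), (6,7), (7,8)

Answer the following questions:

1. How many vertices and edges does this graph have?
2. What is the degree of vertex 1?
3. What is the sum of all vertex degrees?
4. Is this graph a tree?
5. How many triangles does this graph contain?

Count: 10 vertices, 14 edges.
Vertex 1 has neighbors [2, 3, 4, 7], degree = 4.
Handshaking lemma: 2 * 14 = 28.
A tree on 10 vertices has 9 edges. This graph has 14 edges (5 extra). Not a tree.
Number of triangles = 3.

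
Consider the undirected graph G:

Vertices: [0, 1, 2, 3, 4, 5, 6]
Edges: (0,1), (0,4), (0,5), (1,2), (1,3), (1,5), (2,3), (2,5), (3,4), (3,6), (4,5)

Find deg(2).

Vertex 2 has neighbors [1, 3, 5], so deg(2) = 3.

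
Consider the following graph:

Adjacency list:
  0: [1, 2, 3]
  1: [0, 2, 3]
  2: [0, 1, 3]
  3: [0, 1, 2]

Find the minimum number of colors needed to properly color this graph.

The graph has a maximum clique of size 4 (lower bound on chromatic number).
A valid 4-coloring: {0: 0, 1: 1, 2: 2, 3: 3}.
Chromatic number = 4.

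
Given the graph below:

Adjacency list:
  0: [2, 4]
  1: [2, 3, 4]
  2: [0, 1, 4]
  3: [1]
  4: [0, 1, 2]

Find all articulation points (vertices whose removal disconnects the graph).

An articulation point is a vertex whose removal disconnects the graph.
Articulation points: [1]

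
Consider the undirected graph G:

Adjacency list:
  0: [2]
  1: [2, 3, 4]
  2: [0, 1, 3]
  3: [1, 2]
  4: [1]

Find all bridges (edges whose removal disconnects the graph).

A bridge is an edge whose removal increases the number of connected components.
Bridges found: (0,2), (1,4)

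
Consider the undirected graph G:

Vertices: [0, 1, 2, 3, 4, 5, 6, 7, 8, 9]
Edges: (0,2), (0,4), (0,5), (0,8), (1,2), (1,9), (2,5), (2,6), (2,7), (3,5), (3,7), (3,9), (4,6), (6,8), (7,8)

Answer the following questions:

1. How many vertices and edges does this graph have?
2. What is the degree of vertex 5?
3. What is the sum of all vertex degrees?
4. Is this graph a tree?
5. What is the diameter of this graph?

Count: 10 vertices, 15 edges.
Vertex 5 has neighbors [0, 2, 3], degree = 3.
Handshaking lemma: 2 * 15 = 30.
A tree on 10 vertices has 9 edges. This graph has 15 edges (6 extra). Not a tree.
Diameter (longest shortest path) = 4.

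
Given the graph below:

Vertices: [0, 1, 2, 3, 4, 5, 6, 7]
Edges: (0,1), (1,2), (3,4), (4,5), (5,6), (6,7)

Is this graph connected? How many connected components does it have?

Checking connectivity: the graph has 2 connected component(s).
Components: [[0, 1, 2], [3, 4, 5, 6, 7]]. The graph is NOT connected.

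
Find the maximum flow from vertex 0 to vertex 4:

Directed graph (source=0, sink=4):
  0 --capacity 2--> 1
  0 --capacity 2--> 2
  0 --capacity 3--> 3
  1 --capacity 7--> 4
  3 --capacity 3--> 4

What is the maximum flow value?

Computing max flow:
  Flow on (0->1): 2/2
  Flow on (0->3): 3/3
  Flow on (1->4): 2/7
  Flow on (3->4): 3/3
Maximum flow = 5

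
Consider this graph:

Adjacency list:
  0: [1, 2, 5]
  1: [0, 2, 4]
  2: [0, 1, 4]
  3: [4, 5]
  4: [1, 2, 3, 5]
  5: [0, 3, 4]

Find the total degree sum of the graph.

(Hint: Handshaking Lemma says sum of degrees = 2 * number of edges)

Count edges: 9 edges.
By Handshaking Lemma: sum of degrees = 2 * 9 = 18.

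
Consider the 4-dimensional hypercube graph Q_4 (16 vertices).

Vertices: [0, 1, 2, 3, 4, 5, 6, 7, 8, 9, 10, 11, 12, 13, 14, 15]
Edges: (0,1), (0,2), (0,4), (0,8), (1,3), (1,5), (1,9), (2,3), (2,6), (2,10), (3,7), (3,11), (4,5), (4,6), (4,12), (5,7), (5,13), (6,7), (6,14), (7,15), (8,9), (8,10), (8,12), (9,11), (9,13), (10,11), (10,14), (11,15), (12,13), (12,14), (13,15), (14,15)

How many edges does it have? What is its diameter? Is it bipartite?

The 4-dimensional hypercube Q_4 has 16 vertices and each vertex has degree 4.
Total edges = 16 * 4 / 2 = 32.
Diameter = 4 (max Hamming distance between binary labels).
Hypercubes are bipartite (partition by parity of binary representation).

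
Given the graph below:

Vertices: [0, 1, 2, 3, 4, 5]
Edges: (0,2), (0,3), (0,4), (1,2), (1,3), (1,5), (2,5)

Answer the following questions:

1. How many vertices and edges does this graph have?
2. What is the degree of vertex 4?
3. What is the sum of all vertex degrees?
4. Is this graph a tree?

Count: 6 vertices, 7 edges.
Vertex 4 has neighbors [0], degree = 1.
Handshaking lemma: 2 * 7 = 14.
A tree on 6 vertices has 5 edges. This graph has 7 edges (2 extra). Not a tree.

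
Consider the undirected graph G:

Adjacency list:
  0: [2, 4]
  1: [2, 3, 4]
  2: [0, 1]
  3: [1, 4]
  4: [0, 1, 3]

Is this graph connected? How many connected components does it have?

Checking connectivity: the graph has 1 connected component(s).
All vertices are reachable from each other. The graph IS connected.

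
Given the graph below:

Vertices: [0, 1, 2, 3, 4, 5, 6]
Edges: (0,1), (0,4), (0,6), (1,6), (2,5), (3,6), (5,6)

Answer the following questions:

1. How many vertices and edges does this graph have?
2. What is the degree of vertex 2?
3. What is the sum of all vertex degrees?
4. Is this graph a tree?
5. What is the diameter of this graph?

Count: 7 vertices, 7 edges.
Vertex 2 has neighbors [5], degree = 1.
Handshaking lemma: 2 * 7 = 14.
A tree on 7 vertices has 6 edges. This graph has 7 edges (1 extra). Not a tree.
Diameter (longest shortest path) = 4.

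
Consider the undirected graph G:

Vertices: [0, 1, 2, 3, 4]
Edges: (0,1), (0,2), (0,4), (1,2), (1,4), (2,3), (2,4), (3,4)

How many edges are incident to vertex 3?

Vertex 3 has neighbors [2, 4], so deg(3) = 2.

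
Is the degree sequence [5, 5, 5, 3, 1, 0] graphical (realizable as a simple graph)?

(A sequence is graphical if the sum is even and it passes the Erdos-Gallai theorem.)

Sum of degrees = 19. Sum is odd, so the sequence is NOT graphical.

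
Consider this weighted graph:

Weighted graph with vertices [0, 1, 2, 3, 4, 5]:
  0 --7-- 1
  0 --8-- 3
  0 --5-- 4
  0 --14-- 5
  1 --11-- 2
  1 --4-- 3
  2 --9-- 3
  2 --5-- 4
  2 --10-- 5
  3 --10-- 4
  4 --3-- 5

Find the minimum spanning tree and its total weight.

Applying Kruskal's algorithm (sort edges by weight, add if no cycle):
  Add (4,5) w=3
  Add (1,3) w=4
  Add (0,4) w=5
  Add (2,4) w=5
  Add (0,1) w=7
  Skip (0,3) w=8 (creates cycle)
  Skip (2,3) w=9 (creates cycle)
  Skip (2,5) w=10 (creates cycle)
  Skip (3,4) w=10 (creates cycle)
  Skip (1,2) w=11 (creates cycle)
  Skip (0,5) w=14 (creates cycle)
MST weight = 24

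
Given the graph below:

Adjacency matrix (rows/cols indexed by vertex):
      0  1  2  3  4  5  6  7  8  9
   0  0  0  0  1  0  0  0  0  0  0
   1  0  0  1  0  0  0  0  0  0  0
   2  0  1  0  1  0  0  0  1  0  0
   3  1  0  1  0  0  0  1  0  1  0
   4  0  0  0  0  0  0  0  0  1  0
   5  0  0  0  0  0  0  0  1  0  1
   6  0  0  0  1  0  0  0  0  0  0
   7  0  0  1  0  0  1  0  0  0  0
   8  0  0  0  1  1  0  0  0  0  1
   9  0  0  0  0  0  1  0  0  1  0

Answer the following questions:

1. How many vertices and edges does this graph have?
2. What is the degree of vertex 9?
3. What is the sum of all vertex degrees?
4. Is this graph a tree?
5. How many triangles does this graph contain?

Count: 10 vertices, 10 edges.
Vertex 9 has neighbors [5, 8], degree = 2.
Handshaking lemma: 2 * 10 = 20.
A tree on 10 vertices has 9 edges. This graph has 10 edges (1 extra). Not a tree.
Number of triangles = 0.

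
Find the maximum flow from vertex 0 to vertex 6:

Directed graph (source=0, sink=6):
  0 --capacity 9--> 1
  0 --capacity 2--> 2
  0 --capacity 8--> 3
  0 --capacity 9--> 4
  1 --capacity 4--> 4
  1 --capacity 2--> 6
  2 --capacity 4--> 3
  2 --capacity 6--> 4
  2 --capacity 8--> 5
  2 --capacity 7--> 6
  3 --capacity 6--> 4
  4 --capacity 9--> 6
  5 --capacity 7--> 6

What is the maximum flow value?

Computing max flow:
  Flow on (0->1): 5/9
  Flow on (0->2): 2/2
  Flow on (0->3): 6/8
  Flow on (1->4): 3/4
  Flow on (1->6): 2/2
  Flow on (2->6): 2/7
  Flow on (3->4): 6/6
  Flow on (4->6): 9/9
Maximum flow = 13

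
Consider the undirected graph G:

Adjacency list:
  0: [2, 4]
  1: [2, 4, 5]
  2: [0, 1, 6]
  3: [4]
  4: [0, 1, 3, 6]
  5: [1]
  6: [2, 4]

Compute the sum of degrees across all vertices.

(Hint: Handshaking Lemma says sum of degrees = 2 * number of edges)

Count edges: 8 edges.
By Handshaking Lemma: sum of degrees = 2 * 8 = 16.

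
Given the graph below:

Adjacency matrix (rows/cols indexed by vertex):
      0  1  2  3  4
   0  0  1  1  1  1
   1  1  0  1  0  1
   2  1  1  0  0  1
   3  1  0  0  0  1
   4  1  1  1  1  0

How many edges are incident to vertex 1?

Vertex 1 has neighbors [0, 2, 4], so deg(1) = 3.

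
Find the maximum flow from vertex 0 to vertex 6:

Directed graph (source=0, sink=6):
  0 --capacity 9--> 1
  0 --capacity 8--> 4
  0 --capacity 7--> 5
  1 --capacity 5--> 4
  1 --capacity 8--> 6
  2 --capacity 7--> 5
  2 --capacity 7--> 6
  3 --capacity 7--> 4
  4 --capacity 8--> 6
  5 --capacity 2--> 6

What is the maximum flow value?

Computing max flow:
  Flow on (0->1): 8/9
  Flow on (0->4): 8/8
  Flow on (0->5): 2/7
  Flow on (1->6): 8/8
  Flow on (4->6): 8/8
  Flow on (5->6): 2/2
Maximum flow = 18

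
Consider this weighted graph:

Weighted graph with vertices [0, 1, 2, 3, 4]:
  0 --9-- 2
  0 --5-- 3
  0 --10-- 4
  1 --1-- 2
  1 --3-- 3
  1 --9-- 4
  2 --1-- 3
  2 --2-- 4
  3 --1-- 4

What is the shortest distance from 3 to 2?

Using Dijkstra's algorithm from vertex 3:
Shortest path: 3 -> 2
Total weight: 1 = 1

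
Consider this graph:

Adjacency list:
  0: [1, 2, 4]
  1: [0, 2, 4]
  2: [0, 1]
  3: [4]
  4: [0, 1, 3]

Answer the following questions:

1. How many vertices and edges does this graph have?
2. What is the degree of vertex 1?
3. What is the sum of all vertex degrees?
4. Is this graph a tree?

Count: 5 vertices, 6 edges.
Vertex 1 has neighbors [0, 2, 4], degree = 3.
Handshaking lemma: 2 * 6 = 12.
A tree on 5 vertices has 4 edges. This graph has 6 edges (2 extra). Not a tree.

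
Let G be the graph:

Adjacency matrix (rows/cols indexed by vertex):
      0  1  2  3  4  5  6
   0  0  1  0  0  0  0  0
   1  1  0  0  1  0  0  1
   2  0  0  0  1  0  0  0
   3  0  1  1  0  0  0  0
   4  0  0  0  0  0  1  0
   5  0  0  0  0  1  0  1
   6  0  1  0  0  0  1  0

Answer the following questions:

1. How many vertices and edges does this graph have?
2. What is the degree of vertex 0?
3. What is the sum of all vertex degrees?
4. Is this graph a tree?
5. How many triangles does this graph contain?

Count: 7 vertices, 6 edges.
Vertex 0 has neighbors [1], degree = 1.
Handshaking lemma: 2 * 6 = 12.
A graph is a tree iff it is connected and has exactly n-1 edges. This graph is connected (all 7 vertices in one component) and has 7-1 = 6 edges. It is a tree.
Number of triangles = 0.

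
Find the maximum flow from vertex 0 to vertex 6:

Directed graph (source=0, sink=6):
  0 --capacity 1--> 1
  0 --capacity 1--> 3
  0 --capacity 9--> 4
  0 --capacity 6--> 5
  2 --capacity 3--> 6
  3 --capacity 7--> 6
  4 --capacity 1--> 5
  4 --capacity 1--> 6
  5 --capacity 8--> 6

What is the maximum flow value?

Computing max flow:
  Flow on (0->3): 1/1
  Flow on (0->4): 2/9
  Flow on (0->5): 6/6
  Flow on (3->6): 1/7
  Flow on (4->5): 1/1
  Flow on (4->6): 1/1
  Flow on (5->6): 7/8
Maximum flow = 9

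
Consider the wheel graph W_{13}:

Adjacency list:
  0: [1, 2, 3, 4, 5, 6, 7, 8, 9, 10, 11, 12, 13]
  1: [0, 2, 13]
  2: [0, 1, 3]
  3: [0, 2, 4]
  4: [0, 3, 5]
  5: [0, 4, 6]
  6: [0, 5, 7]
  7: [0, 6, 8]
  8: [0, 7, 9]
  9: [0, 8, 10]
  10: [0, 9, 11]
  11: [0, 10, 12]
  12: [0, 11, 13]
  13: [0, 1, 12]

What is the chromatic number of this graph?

W_{13} = C_{13} plus a hub adjacent to every cycle vertex.
The outer cycle needs 3 colors (odd cycle); the hub is adjacent to all of them so needs a fresh color.
Chromatic number = 3 + 1 = 4.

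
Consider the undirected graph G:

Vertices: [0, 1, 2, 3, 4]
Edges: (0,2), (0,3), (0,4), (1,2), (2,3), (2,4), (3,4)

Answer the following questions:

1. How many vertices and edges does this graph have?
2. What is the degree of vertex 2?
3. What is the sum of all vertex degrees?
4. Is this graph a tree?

Count: 5 vertices, 7 edges.
Vertex 2 has neighbors [0, 1, 3, 4], degree = 4.
Handshaking lemma: 2 * 7 = 14.
A tree on 5 vertices has 4 edges. This graph has 7 edges (3 extra). Not a tree.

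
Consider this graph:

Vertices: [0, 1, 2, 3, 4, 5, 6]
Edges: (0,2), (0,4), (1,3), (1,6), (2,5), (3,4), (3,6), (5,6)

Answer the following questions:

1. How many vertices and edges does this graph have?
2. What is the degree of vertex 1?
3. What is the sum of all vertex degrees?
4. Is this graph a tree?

Count: 7 vertices, 8 edges.
Vertex 1 has neighbors [3, 6], degree = 2.
Handshaking lemma: 2 * 8 = 16.
A tree on 7 vertices has 6 edges. This graph has 8 edges (2 extra). Not a tree.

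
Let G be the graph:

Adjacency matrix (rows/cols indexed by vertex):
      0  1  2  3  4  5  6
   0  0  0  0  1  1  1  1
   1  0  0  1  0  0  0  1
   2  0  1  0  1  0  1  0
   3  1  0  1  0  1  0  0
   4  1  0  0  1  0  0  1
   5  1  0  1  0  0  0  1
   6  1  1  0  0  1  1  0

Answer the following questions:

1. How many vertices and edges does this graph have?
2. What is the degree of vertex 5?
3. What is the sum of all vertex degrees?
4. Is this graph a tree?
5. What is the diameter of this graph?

Count: 7 vertices, 11 edges.
Vertex 5 has neighbors [0, 2, 6], degree = 3.
Handshaking lemma: 2 * 11 = 22.
A tree on 7 vertices has 6 edges. This graph has 11 edges (5 extra). Not a tree.
Diameter (longest shortest path) = 2.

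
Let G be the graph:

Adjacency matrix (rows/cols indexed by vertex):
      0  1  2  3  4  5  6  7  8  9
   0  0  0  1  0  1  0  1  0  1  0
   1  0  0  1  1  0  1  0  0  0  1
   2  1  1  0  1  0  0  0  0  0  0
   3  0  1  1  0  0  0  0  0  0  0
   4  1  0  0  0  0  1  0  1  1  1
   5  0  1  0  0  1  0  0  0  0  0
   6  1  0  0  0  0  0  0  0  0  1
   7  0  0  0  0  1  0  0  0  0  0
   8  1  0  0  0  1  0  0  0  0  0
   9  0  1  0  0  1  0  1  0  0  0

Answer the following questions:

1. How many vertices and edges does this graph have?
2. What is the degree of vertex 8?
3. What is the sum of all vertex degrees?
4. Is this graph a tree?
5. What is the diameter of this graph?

Count: 10 vertices, 14 edges.
Vertex 8 has neighbors [0, 4], degree = 2.
Handshaking lemma: 2 * 14 = 28.
A tree on 10 vertices has 9 edges. This graph has 14 edges (5 extra). Not a tree.
Diameter (longest shortest path) = 4.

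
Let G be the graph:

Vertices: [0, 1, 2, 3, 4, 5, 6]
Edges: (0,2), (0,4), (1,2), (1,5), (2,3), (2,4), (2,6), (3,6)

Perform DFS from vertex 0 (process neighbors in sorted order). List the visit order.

DFS from vertex 0 (neighbors processed in ascending order):
Visit order: 0, 2, 1, 5, 3, 6, 4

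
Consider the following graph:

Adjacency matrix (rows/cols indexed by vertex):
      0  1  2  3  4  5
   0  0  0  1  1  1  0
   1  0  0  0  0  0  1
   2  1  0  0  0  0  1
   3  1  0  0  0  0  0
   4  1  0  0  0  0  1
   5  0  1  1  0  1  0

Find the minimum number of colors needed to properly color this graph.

The graph has a maximum clique of size 2 (lower bound on chromatic number).
A valid 2-coloring: {0: 0, 1: 1, 2: 1, 3: 1, 4: 1, 5: 0}.
Chromatic number = 2.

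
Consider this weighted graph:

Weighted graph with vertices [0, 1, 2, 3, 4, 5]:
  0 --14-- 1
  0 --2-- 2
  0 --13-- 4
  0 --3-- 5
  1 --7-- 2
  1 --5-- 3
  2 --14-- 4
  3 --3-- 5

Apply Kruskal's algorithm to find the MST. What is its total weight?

Applying Kruskal's algorithm (sort edges by weight, add if no cycle):
  Add (0,2) w=2
  Add (0,5) w=3
  Add (3,5) w=3
  Add (1,3) w=5
  Skip (1,2) w=7 (creates cycle)
  Add (0,4) w=13
  Skip (0,1) w=14 (creates cycle)
  Skip (2,4) w=14 (creates cycle)
MST weight = 26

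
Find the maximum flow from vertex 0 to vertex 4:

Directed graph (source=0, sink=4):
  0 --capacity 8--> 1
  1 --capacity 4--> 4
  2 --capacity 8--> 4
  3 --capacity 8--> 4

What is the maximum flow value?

Computing max flow:
  Flow on (0->1): 4/8
  Flow on (1->4): 4/4
Maximum flow = 4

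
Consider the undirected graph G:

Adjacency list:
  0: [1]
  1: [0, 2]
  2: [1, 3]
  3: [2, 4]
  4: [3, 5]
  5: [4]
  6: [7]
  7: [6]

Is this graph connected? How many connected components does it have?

Checking connectivity: the graph has 2 connected component(s).
Components: [[0, 1, 2, 3, 4, 5], [6, 7]]. The graph is NOT connected.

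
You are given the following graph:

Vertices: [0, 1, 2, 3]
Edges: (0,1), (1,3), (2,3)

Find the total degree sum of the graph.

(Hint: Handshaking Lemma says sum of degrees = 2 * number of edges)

Count edges: 3 edges.
By Handshaking Lemma: sum of degrees = 2 * 3 = 6.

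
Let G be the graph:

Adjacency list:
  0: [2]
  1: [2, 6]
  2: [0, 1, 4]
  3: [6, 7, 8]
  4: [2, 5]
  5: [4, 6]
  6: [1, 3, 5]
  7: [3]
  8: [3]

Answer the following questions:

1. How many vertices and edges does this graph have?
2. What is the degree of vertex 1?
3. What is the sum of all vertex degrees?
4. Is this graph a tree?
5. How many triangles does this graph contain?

Count: 9 vertices, 9 edges.
Vertex 1 has neighbors [2, 6], degree = 2.
Handshaking lemma: 2 * 9 = 18.
A tree on 9 vertices has 8 edges. This graph has 9 edges (1 extra). Not a tree.
Number of triangles = 0.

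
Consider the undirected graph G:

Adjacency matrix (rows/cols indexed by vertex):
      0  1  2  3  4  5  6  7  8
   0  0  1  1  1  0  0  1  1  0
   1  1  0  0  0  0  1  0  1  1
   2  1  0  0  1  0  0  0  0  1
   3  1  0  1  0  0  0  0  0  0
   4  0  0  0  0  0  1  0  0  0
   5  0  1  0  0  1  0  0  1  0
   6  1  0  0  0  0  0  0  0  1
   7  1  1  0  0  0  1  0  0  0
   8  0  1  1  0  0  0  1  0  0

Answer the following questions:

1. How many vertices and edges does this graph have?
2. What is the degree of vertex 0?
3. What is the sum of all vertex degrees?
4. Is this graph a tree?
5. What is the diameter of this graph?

Count: 9 vertices, 13 edges.
Vertex 0 has neighbors [1, 2, 3, 6, 7], degree = 5.
Handshaking lemma: 2 * 13 = 26.
A tree on 9 vertices has 8 edges. This graph has 13 edges (5 extra). Not a tree.
Diameter (longest shortest path) = 4.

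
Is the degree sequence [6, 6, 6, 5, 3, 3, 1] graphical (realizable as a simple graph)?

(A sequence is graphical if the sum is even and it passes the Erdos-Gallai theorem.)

Sum of degrees = 30. Sum is even but fails Erdos-Gallai. The sequence is NOT graphical.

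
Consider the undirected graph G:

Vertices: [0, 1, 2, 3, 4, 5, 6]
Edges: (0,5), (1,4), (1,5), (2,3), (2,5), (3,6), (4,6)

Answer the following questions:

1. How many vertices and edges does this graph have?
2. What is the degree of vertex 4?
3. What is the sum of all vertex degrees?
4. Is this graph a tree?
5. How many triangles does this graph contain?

Count: 7 vertices, 7 edges.
Vertex 4 has neighbors [1, 6], degree = 2.
Handshaking lemma: 2 * 7 = 14.
A tree on 7 vertices has 6 edges. This graph has 7 edges (1 extra). Not a tree.
Number of triangles = 0.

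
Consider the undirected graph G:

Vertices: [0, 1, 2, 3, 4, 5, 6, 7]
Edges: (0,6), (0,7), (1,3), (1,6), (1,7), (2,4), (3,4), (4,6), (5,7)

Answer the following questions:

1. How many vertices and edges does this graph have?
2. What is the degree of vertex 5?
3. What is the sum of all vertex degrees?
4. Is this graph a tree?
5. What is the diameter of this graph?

Count: 8 vertices, 9 edges.
Vertex 5 has neighbors [7], degree = 1.
Handshaking lemma: 2 * 9 = 18.
A tree on 8 vertices has 7 edges. This graph has 9 edges (2 extra). Not a tree.
Diameter (longest shortest path) = 5.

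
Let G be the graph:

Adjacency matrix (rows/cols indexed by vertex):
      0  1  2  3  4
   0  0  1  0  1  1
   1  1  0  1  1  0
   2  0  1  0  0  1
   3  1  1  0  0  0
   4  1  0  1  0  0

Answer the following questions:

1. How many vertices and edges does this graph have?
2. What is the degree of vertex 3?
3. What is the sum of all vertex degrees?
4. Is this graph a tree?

Count: 5 vertices, 6 edges.
Vertex 3 has neighbors [0, 1], degree = 2.
Handshaking lemma: 2 * 6 = 12.
A tree on 5 vertices has 4 edges. This graph has 6 edges (2 extra). Not a tree.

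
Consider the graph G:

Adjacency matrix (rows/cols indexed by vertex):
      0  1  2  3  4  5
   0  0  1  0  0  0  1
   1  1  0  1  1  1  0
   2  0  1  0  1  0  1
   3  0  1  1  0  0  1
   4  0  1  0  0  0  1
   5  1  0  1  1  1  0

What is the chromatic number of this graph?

The graph has a maximum clique of size 3 (lower bound on chromatic number).
A valid 3-coloring: {0: 1, 1: 0, 2: 1, 3: 2, 4: 1, 5: 0}.
Chromatic number = 3.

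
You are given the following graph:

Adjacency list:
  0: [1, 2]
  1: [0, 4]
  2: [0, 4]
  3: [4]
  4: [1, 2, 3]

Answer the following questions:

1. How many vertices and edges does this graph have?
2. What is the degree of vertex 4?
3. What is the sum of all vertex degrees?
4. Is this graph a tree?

Count: 5 vertices, 5 edges.
Vertex 4 has neighbors [1, 2, 3], degree = 3.
Handshaking lemma: 2 * 5 = 10.
A tree on 5 vertices has 4 edges. This graph has 5 edges (1 extra). Not a tree.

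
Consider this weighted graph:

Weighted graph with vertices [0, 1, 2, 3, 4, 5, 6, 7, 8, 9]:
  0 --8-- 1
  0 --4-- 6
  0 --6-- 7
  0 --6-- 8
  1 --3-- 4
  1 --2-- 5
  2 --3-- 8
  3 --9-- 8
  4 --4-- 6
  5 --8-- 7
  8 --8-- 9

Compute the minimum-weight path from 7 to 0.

Using Dijkstra's algorithm from vertex 7:
Shortest path: 7 -> 0
Total weight: 6 = 6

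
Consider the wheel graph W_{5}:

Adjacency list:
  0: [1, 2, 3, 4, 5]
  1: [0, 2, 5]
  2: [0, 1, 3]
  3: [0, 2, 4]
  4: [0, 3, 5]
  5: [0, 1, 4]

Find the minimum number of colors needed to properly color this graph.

W_{5} = C_{5} plus a hub adjacent to every cycle vertex.
The outer cycle needs 3 colors (odd cycle); the hub is adjacent to all of them so needs a fresh color.
Chromatic number = 3 + 1 = 4.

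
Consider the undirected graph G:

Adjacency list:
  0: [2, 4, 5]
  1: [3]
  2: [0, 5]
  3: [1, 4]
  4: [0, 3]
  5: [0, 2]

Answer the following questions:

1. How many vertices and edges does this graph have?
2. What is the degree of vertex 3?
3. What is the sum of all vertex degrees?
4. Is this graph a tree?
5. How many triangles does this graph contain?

Count: 6 vertices, 6 edges.
Vertex 3 has neighbors [1, 4], degree = 2.
Handshaking lemma: 2 * 6 = 12.
A tree on 6 vertices has 5 edges. This graph has 6 edges (1 extra). Not a tree.
Number of triangles = 1.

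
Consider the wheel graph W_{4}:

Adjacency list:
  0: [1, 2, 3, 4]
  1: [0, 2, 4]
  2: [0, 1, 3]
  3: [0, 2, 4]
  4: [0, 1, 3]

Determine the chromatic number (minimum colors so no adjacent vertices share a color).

W_{4} = C_{4} plus a hub adjacent to every cycle vertex.
The outer cycle needs 2 colors (even cycle); the hub is adjacent to all of them so needs a fresh color.
Chromatic number = 2 + 1 = 3.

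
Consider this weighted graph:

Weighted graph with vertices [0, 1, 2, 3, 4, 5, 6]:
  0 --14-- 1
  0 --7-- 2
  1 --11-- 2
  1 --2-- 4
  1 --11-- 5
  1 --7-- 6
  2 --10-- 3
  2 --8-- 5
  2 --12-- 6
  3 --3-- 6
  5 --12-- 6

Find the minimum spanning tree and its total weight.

Applying Kruskal's algorithm (sort edges by weight, add if no cycle):
  Add (1,4) w=2
  Add (3,6) w=3
  Add (0,2) w=7
  Add (1,6) w=7
  Add (2,5) w=8
  Add (2,3) w=10
  Skip (1,5) w=11 (creates cycle)
  Skip (1,2) w=11 (creates cycle)
  Skip (2,6) w=12 (creates cycle)
  Skip (5,6) w=12 (creates cycle)
  Skip (0,1) w=14 (creates cycle)
MST weight = 37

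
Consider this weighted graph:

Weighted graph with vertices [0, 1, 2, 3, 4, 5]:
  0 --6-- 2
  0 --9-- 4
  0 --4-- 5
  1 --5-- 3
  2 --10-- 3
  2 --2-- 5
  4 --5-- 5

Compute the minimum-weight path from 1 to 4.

Using Dijkstra's algorithm from vertex 1:
Shortest path: 1 -> 3 -> 2 -> 5 -> 4
Total weight: 5 + 10 + 2 + 5 = 22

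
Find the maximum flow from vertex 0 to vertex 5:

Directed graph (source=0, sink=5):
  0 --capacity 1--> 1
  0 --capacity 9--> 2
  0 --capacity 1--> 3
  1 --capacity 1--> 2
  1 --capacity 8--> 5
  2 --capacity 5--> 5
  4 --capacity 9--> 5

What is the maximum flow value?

Computing max flow:
  Flow on (0->1): 1/1
  Flow on (0->2): 5/9
  Flow on (1->5): 1/8
  Flow on (2->5): 5/5
Maximum flow = 6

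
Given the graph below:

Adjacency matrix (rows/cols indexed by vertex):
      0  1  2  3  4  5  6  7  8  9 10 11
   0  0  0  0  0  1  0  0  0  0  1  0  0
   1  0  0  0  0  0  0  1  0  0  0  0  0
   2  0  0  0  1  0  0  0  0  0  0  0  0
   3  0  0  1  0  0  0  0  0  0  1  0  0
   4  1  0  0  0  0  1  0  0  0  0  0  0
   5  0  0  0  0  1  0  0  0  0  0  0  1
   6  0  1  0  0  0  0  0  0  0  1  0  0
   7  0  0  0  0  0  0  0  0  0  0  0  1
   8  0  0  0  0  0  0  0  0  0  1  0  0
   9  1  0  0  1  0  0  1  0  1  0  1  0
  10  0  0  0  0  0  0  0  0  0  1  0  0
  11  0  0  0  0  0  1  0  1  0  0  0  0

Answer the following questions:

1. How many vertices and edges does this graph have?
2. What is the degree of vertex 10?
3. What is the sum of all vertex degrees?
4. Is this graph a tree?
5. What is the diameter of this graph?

Count: 12 vertices, 11 edges.
Vertex 10 has neighbors [9], degree = 1.
Handshaking lemma: 2 * 11 = 22.
A graph is a tree iff it is connected and has exactly n-1 edges. This graph is connected (all 12 vertices in one component) and has 12-1 = 11 edges. It is a tree.
Diameter (longest shortest path) = 7.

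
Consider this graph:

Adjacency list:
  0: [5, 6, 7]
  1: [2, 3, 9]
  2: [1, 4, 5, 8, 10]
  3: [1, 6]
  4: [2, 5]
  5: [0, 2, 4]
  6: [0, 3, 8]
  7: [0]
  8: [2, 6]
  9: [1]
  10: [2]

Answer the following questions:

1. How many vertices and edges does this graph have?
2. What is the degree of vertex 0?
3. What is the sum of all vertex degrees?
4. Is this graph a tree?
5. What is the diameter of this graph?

Count: 11 vertices, 13 edges.
Vertex 0 has neighbors [5, 6, 7], degree = 3.
Handshaking lemma: 2 * 13 = 26.
A tree on 11 vertices has 10 edges. This graph has 13 edges (3 extra). Not a tree.
Diameter (longest shortest path) = 5.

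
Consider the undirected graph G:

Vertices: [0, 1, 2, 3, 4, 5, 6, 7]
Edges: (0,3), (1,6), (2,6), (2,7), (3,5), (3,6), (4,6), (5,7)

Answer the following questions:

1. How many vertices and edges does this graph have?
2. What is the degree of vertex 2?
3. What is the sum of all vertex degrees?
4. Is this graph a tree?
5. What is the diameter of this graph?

Count: 8 vertices, 8 edges.
Vertex 2 has neighbors [6, 7], degree = 2.
Handshaking lemma: 2 * 8 = 16.
A tree on 8 vertices has 7 edges. This graph has 8 edges (1 extra). Not a tree.
Diameter (longest shortest path) = 3.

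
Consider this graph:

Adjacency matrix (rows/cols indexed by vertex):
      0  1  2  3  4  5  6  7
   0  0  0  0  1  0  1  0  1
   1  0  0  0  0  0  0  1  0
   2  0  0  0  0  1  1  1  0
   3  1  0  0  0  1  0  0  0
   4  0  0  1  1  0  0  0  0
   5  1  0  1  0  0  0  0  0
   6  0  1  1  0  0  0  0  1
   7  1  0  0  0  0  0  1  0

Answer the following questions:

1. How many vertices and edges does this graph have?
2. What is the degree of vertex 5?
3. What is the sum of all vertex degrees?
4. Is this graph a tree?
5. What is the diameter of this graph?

Count: 8 vertices, 9 edges.
Vertex 5 has neighbors [0, 2], degree = 2.
Handshaking lemma: 2 * 9 = 18.
A tree on 8 vertices has 7 edges. This graph has 9 edges (2 extra). Not a tree.
Diameter (longest shortest path) = 4.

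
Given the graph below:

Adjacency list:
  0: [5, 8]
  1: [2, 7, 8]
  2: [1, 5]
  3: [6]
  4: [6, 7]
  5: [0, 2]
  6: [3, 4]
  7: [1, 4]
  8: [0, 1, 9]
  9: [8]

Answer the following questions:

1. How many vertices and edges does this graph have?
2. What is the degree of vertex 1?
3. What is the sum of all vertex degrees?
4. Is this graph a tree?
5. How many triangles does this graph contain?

Count: 10 vertices, 10 edges.
Vertex 1 has neighbors [2, 7, 8], degree = 3.
Handshaking lemma: 2 * 10 = 20.
A tree on 10 vertices has 9 edges. This graph has 10 edges (1 extra). Not a tree.
Number of triangles = 0.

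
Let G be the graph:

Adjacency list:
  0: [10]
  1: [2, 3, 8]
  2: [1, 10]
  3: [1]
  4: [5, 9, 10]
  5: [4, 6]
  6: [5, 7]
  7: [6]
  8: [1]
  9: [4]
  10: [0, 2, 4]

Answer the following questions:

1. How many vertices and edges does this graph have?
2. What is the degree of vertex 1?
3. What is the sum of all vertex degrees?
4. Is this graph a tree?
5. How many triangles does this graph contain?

Count: 11 vertices, 10 edges.
Vertex 1 has neighbors [2, 3, 8], degree = 3.
Handshaking lemma: 2 * 10 = 20.
A graph is a tree iff it is connected and has exactly n-1 edges. This graph is connected (all 11 vertices in one component) and has 11-1 = 10 edges. It is a tree.
Number of triangles = 0.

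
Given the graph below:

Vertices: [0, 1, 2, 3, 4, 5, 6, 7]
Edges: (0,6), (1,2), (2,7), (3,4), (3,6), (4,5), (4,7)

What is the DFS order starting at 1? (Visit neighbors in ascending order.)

DFS from vertex 1 (neighbors processed in ascending order):
Visit order: 1, 2, 7, 4, 3, 6, 0, 5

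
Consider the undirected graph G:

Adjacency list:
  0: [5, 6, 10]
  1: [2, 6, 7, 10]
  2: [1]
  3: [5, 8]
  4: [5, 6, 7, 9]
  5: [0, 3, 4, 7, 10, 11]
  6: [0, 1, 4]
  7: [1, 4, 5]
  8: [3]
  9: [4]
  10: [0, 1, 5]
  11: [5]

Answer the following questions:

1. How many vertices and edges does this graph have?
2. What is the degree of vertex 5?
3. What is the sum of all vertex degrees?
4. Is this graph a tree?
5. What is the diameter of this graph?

Count: 12 vertices, 16 edges.
Vertex 5 has neighbors [0, 3, 4, 7, 10, 11], degree = 6.
Handshaking lemma: 2 * 16 = 32.
A tree on 12 vertices has 11 edges. This graph has 16 edges (5 extra). Not a tree.
Diameter (longest shortest path) = 5.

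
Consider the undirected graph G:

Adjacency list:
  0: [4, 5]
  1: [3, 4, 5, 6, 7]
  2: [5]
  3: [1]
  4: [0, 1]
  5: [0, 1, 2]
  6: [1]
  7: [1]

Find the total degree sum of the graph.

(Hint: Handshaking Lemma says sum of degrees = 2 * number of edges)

Count edges: 8 edges.
By Handshaking Lemma: sum of degrees = 2 * 8 = 16.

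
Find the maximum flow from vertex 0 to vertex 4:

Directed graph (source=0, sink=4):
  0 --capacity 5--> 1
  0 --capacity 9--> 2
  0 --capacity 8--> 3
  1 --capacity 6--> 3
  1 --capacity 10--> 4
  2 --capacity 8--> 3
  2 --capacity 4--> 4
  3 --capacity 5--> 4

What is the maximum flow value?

Computing max flow:
  Flow on (0->1): 5/5
  Flow on (0->2): 4/9
  Flow on (0->3): 5/8
  Flow on (1->4): 5/10
  Flow on (2->4): 4/4
  Flow on (3->4): 5/5
Maximum flow = 14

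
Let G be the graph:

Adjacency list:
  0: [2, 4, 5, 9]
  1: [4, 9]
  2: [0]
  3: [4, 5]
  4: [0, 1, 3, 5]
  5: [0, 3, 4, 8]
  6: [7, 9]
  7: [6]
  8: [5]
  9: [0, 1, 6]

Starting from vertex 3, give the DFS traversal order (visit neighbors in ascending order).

DFS from vertex 3 (neighbors processed in ascending order):
Visit order: 3, 4, 0, 2, 5, 8, 9, 1, 6, 7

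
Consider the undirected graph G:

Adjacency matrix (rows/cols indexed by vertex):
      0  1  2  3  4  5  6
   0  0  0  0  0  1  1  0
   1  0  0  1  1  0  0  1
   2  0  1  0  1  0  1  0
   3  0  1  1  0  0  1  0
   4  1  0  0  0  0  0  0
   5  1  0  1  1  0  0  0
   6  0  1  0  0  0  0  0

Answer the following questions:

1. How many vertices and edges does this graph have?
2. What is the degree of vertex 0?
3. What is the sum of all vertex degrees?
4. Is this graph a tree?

Count: 7 vertices, 8 edges.
Vertex 0 has neighbors [4, 5], degree = 2.
Handshaking lemma: 2 * 8 = 16.
A tree on 7 vertices has 6 edges. This graph has 8 edges (2 extra). Not a tree.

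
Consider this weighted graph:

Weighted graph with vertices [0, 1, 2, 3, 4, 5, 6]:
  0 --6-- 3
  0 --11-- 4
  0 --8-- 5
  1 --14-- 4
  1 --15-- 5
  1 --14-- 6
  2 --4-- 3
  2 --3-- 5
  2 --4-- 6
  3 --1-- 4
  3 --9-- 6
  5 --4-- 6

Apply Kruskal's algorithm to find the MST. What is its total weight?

Applying Kruskal's algorithm (sort edges by weight, add if no cycle):
  Add (3,4) w=1
  Add (2,5) w=3
  Add (2,3) w=4
  Add (2,6) w=4
  Skip (5,6) w=4 (creates cycle)
  Add (0,3) w=6
  Skip (0,5) w=8 (creates cycle)
  Skip (3,6) w=9 (creates cycle)
  Skip (0,4) w=11 (creates cycle)
  Add (1,6) w=14
  Skip (1,4) w=14 (creates cycle)
  Skip (1,5) w=15 (creates cycle)
MST weight = 32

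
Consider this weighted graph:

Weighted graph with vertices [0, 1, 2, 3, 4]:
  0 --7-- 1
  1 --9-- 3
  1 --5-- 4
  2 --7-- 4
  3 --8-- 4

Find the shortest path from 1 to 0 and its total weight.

Using Dijkstra's algorithm from vertex 1:
Shortest path: 1 -> 0
Total weight: 7 = 7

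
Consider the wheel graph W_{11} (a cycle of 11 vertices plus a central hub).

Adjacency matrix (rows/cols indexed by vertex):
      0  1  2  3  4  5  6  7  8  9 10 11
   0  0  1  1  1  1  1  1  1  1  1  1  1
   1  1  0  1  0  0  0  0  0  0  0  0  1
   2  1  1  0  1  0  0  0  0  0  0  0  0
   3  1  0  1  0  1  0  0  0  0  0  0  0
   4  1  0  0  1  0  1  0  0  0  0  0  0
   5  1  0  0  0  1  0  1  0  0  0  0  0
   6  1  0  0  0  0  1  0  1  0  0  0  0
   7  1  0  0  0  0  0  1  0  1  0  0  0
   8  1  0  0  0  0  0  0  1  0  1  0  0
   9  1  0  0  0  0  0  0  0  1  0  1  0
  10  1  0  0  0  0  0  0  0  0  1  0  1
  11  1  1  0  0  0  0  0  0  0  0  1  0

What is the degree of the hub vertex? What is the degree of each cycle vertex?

The hub connects to all 11 cycle vertices, so deg(hub) = 11.
Each cycle vertex connects to 2 neighbors on the cycle plus the hub, so deg(cycle vertex) = 3.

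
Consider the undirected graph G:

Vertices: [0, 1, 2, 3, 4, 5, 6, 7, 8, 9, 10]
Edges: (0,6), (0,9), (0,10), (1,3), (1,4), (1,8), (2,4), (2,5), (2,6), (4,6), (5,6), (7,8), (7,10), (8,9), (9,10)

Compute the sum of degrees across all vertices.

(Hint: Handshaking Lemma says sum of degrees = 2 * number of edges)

Count edges: 15 edges.
By Handshaking Lemma: sum of degrees = 2 * 15 = 30.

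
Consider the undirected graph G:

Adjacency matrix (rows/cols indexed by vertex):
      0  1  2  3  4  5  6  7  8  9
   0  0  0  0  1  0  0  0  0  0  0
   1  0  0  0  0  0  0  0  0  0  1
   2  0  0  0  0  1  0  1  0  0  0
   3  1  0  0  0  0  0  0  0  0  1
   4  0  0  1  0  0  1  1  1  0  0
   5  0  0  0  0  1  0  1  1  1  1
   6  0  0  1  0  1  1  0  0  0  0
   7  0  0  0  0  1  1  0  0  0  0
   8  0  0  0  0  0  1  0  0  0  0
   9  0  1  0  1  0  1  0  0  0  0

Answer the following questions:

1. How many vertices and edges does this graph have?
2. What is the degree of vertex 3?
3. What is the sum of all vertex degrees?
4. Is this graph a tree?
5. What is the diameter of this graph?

Count: 10 vertices, 12 edges.
Vertex 3 has neighbors [0, 9], degree = 2.
Handshaking lemma: 2 * 12 = 24.
A tree on 10 vertices has 9 edges. This graph has 12 edges (3 extra). Not a tree.
Diameter (longest shortest path) = 5.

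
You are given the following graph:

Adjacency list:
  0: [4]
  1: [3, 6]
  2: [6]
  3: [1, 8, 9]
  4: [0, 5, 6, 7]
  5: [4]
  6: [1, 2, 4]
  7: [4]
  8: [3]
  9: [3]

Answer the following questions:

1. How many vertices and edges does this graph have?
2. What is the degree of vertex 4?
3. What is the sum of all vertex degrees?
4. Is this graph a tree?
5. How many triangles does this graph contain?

Count: 10 vertices, 9 edges.
Vertex 4 has neighbors [0, 5, 6, 7], degree = 4.
Handshaking lemma: 2 * 9 = 18.
A graph is a tree iff it is connected and has exactly n-1 edges. This graph is connected (all 10 vertices in one component) and has 10-1 = 9 edges. It is a tree.
Number of triangles = 0.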